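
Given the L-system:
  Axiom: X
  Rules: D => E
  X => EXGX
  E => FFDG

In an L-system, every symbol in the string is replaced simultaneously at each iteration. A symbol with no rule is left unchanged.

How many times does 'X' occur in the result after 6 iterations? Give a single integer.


Step 0: X  (1 'X')
Step 1: EXGX  (2 'X')
Step 2: FFDGEXGXGEXGX  (4 'X')
Step 3: FFEGFFDGEXGXGEXGXGFFDGEXGXGEXGX  (8 'X')
Step 4: FFFFDGGFFEGFFDGEXGXGEXGXGFFDGEXGXGEXGXGFFEGFFDGEXGXGEXGXGFFDGEXGXGEXGX  (16 'X')
Step 5: FFFFEGGFFFFDGGFFEGFFDGEXGXGEXGXGFFDGEXGXGEXGXGFFEGFFDGEXGXGEXGXGFFDGEXGXGEXGXGFFFFDGGFFEGFFDGEXGXGEXGXGFFDGEXGXGEXGXGFFEGFFDGEXGXGEXGXGFFDGEXGXGEXGX  (32 'X')
Step 6: FFFFFFDGGGFFFFEGGFFFFDGGFFEGFFDGEXGXGEXGXGFFDGEXGXGEXGXGFFEGFFDGEXGXGEXGXGFFDGEXGXGEXGXGFFFFDGGFFEGFFDGEXGXGEXGXGFFDGEXGXGEXGXGFFEGFFDGEXGXGEXGXGFFDGEXGXGEXGXGFFFFEGGFFFFDGGFFEGFFDGEXGXGEXGXGFFDGEXGXGEXGXGFFEGFFDGEXGXGEXGXGFFDGEXGXGEXGXGFFFFDGGFFEGFFDGEXGXGEXGXGFFDGEXGXGEXGXGFFEGFFDGEXGXGEXGXGFFDGEXGXGEXGX  (64 'X')

Answer: 64


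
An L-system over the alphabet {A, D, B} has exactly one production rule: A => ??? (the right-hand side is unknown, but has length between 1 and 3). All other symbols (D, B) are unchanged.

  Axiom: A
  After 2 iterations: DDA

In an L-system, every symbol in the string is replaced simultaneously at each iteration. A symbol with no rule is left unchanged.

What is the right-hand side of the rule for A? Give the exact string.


Answer: DA

Derivation:
Trying A => DA:
  Step 0: A
  Step 1: DA
  Step 2: DDA
Matches the given result.


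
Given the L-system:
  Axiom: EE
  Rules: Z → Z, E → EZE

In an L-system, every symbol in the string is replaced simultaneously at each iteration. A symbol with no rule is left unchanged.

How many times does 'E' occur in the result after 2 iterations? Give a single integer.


Step 0: EE  (2 'E')
Step 1: EZEEZE  (4 'E')
Step 2: EZEZEZEEZEZEZE  (8 'E')

Answer: 8


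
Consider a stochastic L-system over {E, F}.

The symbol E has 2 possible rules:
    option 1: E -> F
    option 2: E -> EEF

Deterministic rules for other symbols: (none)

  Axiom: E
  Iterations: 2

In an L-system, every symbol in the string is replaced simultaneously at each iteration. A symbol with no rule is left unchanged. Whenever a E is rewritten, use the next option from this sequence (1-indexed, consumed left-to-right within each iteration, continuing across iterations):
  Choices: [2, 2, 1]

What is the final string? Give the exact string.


Step 0: E
Step 1: EEF  (used choices [2])
Step 2: EEFFF  (used choices [2, 1])

Answer: EEFFF


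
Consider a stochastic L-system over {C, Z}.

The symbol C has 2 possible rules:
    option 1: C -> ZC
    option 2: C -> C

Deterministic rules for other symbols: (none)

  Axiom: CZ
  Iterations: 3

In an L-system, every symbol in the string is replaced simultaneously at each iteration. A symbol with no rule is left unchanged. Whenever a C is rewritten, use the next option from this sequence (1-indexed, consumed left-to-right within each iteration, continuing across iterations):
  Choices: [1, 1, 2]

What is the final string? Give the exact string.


Step 0: CZ
Step 1: ZCZ  (used choices [1])
Step 2: ZZCZ  (used choices [1])
Step 3: ZZCZ  (used choices [2])

Answer: ZZCZ


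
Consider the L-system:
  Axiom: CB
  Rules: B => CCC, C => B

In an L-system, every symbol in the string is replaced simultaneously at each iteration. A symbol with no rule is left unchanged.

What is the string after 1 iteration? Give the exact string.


Step 0: CB
Step 1: BCCC

Answer: BCCC


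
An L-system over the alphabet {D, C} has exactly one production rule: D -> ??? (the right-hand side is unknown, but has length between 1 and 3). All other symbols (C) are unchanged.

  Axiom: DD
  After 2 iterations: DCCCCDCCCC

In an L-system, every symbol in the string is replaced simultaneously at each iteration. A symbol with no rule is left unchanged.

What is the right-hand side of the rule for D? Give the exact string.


Trying D -> DCC:
  Step 0: DD
  Step 1: DCCDCC
  Step 2: DCCCCDCCCC
Matches the given result.

Answer: DCC


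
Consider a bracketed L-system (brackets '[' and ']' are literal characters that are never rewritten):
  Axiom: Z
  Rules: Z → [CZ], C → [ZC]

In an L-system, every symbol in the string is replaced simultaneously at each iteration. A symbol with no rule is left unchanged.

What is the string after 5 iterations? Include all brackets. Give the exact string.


Answer: [[[[[CZ][ZC]][[ZC][CZ]]][[[ZC][CZ]][[CZ][ZC]]]][[[[ZC][CZ]][[CZ][ZC]]][[[CZ][ZC]][[ZC][CZ]]]]]

Derivation:
Step 0: Z
Step 1: [CZ]
Step 2: [[ZC][CZ]]
Step 3: [[[CZ][ZC]][[ZC][CZ]]]
Step 4: [[[[ZC][CZ]][[CZ][ZC]]][[[CZ][ZC]][[ZC][CZ]]]]
Step 5: [[[[[CZ][ZC]][[ZC][CZ]]][[[ZC][CZ]][[CZ][ZC]]]][[[[ZC][CZ]][[CZ][ZC]]][[[CZ][ZC]][[ZC][CZ]]]]]


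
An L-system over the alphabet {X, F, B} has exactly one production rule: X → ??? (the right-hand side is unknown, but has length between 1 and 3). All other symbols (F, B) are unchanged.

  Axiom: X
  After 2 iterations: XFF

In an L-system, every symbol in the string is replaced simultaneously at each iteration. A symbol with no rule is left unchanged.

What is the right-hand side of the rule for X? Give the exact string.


Trying X → XF:
  Step 0: X
  Step 1: XF
  Step 2: XFF
Matches the given result.

Answer: XF


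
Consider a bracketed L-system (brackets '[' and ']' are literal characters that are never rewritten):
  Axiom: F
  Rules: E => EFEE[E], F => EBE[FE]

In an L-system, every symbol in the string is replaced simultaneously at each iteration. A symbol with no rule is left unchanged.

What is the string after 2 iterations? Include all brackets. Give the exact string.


Step 0: F
Step 1: EBE[FE]
Step 2: EFEE[E]BEFEE[E][EBE[FE]EFEE[E]]

Answer: EFEE[E]BEFEE[E][EBE[FE]EFEE[E]]


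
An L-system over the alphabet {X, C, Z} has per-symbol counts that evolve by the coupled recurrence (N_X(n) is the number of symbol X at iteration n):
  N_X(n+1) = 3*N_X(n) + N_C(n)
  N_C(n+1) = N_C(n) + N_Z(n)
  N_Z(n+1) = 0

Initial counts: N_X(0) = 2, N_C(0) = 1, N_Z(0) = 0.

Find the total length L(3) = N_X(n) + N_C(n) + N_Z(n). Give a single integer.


Answer: 68

Derivation:
Step 0: N_X=2, N_C=1, N_Z=0, L=3
Step 1: N_X=7, N_C=1, N_Z=0, L=8
Step 2: N_X=22, N_C=1, N_Z=0, L=23
Step 3: N_X=67, N_C=1, N_Z=0, L=68


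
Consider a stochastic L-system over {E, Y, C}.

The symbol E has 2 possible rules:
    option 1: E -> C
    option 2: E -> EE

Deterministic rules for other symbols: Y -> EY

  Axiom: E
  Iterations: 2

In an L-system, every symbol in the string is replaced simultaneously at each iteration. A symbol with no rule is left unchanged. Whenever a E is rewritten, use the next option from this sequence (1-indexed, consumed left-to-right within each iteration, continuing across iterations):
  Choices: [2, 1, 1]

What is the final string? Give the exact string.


Step 0: E
Step 1: EE  (used choices [2])
Step 2: CC  (used choices [1, 1])

Answer: CC


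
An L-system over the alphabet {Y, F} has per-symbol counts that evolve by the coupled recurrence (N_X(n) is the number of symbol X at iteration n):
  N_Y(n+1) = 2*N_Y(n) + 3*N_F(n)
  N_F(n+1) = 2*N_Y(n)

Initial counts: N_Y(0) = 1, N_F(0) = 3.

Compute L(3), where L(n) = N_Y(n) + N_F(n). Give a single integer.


Answer: 178

Derivation:
Step 0: N_Y=1, N_F=3, L=4
Step 1: N_Y=11, N_F=2, L=13
Step 2: N_Y=28, N_F=22, L=50
Step 3: N_Y=122, N_F=56, L=178


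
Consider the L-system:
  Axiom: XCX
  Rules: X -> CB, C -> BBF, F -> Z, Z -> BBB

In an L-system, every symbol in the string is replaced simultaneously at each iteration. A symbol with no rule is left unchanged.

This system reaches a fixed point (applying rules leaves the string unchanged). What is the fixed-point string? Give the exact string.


Answer: BBBBBBBBBBBBBBBBB

Derivation:
Step 0: XCX
Step 1: CBBBFCB
Step 2: BBFBBBZBBFB
Step 3: BBZBBBBBBBBZB
Step 4: BBBBBBBBBBBBBBBBB
Step 5: BBBBBBBBBBBBBBBBB  (unchanged — fixed point at step 4)


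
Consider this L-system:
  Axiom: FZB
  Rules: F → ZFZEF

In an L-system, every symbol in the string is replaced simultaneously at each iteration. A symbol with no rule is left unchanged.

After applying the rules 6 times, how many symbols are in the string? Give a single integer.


Step 0: length = 3
Step 1: length = 7
Step 2: length = 15
Step 3: length = 31
Step 4: length = 63
Step 5: length = 127
Step 6: length = 255

Answer: 255


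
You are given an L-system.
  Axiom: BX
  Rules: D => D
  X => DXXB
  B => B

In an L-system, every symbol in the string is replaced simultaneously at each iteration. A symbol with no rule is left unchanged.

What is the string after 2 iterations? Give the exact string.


Step 0: BX
Step 1: BDXXB
Step 2: BDDXXBDXXBB

Answer: BDDXXBDXXBB


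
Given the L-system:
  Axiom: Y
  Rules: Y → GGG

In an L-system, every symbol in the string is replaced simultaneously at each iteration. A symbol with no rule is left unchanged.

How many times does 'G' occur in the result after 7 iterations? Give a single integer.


Step 0: Y  (0 'G')
Step 1: GGG  (3 'G')
Step 2: GGG  (3 'G')
Step 3: GGG  (3 'G')
Step 4: GGG  (3 'G')
Step 5: GGG  (3 'G')
Step 6: GGG  (3 'G')
Step 7: GGG  (3 'G')

Answer: 3


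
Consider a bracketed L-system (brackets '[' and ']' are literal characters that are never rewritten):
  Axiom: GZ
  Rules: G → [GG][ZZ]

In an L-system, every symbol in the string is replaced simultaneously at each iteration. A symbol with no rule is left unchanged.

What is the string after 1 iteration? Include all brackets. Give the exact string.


Answer: [GG][ZZ]Z

Derivation:
Step 0: GZ
Step 1: [GG][ZZ]Z


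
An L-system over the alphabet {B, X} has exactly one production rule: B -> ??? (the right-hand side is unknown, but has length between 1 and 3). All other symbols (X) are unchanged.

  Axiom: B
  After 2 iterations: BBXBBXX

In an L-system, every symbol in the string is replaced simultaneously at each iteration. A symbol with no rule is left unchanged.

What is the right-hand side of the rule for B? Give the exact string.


Answer: BBX

Derivation:
Trying B -> BBX:
  Step 0: B
  Step 1: BBX
  Step 2: BBXBBXX
Matches the given result.


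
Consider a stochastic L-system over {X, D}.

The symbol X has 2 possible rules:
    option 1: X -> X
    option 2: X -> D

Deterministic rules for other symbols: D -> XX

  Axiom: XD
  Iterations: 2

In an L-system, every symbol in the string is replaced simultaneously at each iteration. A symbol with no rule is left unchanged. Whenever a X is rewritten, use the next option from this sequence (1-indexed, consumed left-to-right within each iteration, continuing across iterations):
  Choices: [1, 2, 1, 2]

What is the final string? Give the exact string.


Answer: DXD

Derivation:
Step 0: XD
Step 1: XXX  (used choices [1])
Step 2: DXD  (used choices [2, 1, 2])


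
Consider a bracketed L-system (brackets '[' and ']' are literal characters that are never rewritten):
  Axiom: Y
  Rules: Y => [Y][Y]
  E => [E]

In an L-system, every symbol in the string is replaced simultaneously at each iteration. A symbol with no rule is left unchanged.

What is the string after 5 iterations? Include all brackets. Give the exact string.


Answer: [[[[[Y][Y]][[Y][Y]]][[[Y][Y]][[Y][Y]]]][[[[Y][Y]][[Y][Y]]][[[Y][Y]][[Y][Y]]]]][[[[[Y][Y]][[Y][Y]]][[[Y][Y]][[Y][Y]]]][[[[Y][Y]][[Y][Y]]][[[Y][Y]][[Y][Y]]]]]

Derivation:
Step 0: Y
Step 1: [Y][Y]
Step 2: [[Y][Y]][[Y][Y]]
Step 3: [[[Y][Y]][[Y][Y]]][[[Y][Y]][[Y][Y]]]
Step 4: [[[[Y][Y]][[Y][Y]]][[[Y][Y]][[Y][Y]]]][[[[Y][Y]][[Y][Y]]][[[Y][Y]][[Y][Y]]]]
Step 5: [[[[[Y][Y]][[Y][Y]]][[[Y][Y]][[Y][Y]]]][[[[Y][Y]][[Y][Y]]][[[Y][Y]][[Y][Y]]]]][[[[[Y][Y]][[Y][Y]]][[[Y][Y]][[Y][Y]]]][[[[Y][Y]][[Y][Y]]][[[Y][Y]][[Y][Y]]]]]


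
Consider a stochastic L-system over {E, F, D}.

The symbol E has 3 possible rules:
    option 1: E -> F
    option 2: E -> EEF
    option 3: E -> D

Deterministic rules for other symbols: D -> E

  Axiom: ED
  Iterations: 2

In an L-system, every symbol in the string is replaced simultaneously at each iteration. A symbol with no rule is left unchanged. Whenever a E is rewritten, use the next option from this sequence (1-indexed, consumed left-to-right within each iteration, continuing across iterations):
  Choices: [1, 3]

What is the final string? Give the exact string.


Answer: FD

Derivation:
Step 0: ED
Step 1: FE  (used choices [1])
Step 2: FD  (used choices [3])


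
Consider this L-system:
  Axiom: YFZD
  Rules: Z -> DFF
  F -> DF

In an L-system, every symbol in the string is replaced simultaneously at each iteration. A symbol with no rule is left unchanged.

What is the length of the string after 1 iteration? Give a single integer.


Answer: 7

Derivation:
Step 0: length = 4
Step 1: length = 7


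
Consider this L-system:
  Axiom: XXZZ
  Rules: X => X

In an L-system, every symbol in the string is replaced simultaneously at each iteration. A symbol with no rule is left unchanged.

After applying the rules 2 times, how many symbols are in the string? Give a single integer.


Answer: 4

Derivation:
Step 0: length = 4
Step 1: length = 4
Step 2: length = 4


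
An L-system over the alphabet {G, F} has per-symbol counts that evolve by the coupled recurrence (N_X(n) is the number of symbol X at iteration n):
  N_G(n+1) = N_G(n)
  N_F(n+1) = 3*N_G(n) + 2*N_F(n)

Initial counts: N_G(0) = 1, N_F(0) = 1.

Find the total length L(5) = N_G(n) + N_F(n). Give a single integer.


Answer: 126

Derivation:
Step 0: N_G=1, N_F=1, L=2
Step 1: N_G=1, N_F=5, L=6
Step 2: N_G=1, N_F=13, L=14
Step 3: N_G=1, N_F=29, L=30
Step 4: N_G=1, N_F=61, L=62
Step 5: N_G=1, N_F=125, L=126


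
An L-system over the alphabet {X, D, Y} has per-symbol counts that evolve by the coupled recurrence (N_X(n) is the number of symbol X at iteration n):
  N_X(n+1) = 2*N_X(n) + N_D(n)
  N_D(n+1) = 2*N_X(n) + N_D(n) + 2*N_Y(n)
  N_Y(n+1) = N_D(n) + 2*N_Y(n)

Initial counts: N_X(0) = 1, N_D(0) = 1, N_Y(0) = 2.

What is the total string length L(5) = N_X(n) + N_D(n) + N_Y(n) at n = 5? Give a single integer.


Answer: 2397

Derivation:
Step 0: N_X=1, N_D=1, N_Y=2, L=4
Step 1: N_X=3, N_D=7, N_Y=5, L=15
Step 2: N_X=13, N_D=23, N_Y=17, L=53
Step 3: N_X=49, N_D=83, N_Y=57, L=189
Step 4: N_X=181, N_D=295, N_Y=197, L=673
Step 5: N_X=657, N_D=1051, N_Y=689, L=2397


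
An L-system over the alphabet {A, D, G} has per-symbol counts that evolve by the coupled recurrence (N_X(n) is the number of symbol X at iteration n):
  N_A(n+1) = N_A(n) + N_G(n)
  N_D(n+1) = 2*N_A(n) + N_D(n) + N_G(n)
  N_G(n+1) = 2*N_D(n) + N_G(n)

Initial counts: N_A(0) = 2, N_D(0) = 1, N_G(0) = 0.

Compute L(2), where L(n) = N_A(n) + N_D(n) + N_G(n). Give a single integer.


Answer: 27

Derivation:
Step 0: N_A=2, N_D=1, N_G=0, L=3
Step 1: N_A=2, N_D=5, N_G=2, L=9
Step 2: N_A=4, N_D=11, N_G=12, L=27


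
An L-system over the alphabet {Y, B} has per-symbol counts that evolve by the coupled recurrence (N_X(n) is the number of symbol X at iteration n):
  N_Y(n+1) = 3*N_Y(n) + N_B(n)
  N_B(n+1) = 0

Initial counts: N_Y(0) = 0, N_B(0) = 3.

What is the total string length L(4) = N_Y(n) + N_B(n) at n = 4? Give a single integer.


Step 0: N_Y=0, N_B=3, L=3
Step 1: N_Y=3, N_B=0, L=3
Step 2: N_Y=9, N_B=0, L=9
Step 3: N_Y=27, N_B=0, L=27
Step 4: N_Y=81, N_B=0, L=81

Answer: 81


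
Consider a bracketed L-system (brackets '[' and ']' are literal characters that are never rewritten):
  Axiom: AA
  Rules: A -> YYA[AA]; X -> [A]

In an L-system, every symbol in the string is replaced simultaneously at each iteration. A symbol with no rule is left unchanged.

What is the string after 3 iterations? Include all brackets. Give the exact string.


Step 0: AA
Step 1: YYA[AA]YYA[AA]
Step 2: YYYYA[AA][YYA[AA]YYA[AA]]YYYYA[AA][YYA[AA]YYA[AA]]
Step 3: YYYYYYA[AA][YYA[AA]YYA[AA]][YYYYA[AA][YYA[AA]YYA[AA]]YYYYA[AA][YYA[AA]YYA[AA]]]YYYYYYA[AA][YYA[AA]YYA[AA]][YYYYA[AA][YYA[AA]YYA[AA]]YYYYA[AA][YYA[AA]YYA[AA]]]

Answer: YYYYYYA[AA][YYA[AA]YYA[AA]][YYYYA[AA][YYA[AA]YYA[AA]]YYYYA[AA][YYA[AA]YYA[AA]]]YYYYYYA[AA][YYA[AA]YYA[AA]][YYYYA[AA][YYA[AA]YYA[AA]]YYYYA[AA][YYA[AA]YYA[AA]]]


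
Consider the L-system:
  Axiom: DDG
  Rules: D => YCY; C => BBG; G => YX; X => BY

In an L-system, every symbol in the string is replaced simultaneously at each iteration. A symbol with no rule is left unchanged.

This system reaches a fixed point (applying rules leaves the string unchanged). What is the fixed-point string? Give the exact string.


Answer: YBBYBYYYBBYBYYYBY

Derivation:
Step 0: DDG
Step 1: YCYYCYYX
Step 2: YBBGYYBBGYYBY
Step 3: YBBYXYYBBYXYYBY
Step 4: YBBYBYYYBBYBYYYBY
Step 5: YBBYBYYYBBYBYYYBY  (unchanged — fixed point at step 4)


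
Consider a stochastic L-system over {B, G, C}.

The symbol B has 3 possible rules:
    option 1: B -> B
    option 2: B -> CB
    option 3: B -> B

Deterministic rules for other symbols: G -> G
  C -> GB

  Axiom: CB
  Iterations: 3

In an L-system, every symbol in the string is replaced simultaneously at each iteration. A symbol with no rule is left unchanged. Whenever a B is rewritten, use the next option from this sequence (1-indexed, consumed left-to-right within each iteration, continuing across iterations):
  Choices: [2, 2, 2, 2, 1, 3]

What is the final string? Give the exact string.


Answer: GGBCBGBGBB

Derivation:
Step 0: CB
Step 1: GBCB  (used choices [2])
Step 2: GCBGBCB  (used choices [2, 2])
Step 3: GGBCBGBGBB  (used choices [2, 1, 3])


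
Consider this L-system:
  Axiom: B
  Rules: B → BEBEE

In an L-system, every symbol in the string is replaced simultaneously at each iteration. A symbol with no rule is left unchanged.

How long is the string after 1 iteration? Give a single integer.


Step 0: length = 1
Step 1: length = 5

Answer: 5


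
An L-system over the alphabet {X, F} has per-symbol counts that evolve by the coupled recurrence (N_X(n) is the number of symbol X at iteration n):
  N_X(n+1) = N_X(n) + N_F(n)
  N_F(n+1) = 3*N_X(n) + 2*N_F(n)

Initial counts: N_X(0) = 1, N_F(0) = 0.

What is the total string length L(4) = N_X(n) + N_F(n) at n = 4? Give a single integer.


Step 0: N_X=1, N_F=0, L=1
Step 1: N_X=1, N_F=3, L=4
Step 2: N_X=4, N_F=9, L=13
Step 3: N_X=13, N_F=30, L=43
Step 4: N_X=43, N_F=99, L=142

Answer: 142


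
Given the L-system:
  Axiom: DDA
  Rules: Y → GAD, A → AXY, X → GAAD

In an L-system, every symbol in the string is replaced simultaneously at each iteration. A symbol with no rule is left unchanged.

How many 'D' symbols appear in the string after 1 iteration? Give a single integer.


Step 0: DDA  (2 'D')
Step 1: DDAXY  (2 'D')

Answer: 2


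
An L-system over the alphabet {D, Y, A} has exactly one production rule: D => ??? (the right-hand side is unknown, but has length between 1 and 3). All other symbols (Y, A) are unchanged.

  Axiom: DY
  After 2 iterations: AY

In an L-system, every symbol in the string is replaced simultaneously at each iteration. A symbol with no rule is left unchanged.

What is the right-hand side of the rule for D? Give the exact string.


Answer: A

Derivation:
Trying D => A:
  Step 0: DY
  Step 1: AY
  Step 2: AY
Matches the given result.


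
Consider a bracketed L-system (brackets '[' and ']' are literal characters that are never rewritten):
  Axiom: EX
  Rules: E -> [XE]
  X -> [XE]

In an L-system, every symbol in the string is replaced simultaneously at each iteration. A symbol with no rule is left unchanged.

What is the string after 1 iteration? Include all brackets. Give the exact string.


Answer: [XE][XE]

Derivation:
Step 0: EX
Step 1: [XE][XE]


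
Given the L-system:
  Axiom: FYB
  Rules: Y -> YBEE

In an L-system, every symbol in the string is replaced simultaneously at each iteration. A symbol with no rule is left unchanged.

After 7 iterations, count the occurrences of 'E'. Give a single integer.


Step 0: FYB  (0 'E')
Step 1: FYBEEB  (2 'E')
Step 2: FYBEEBEEB  (4 'E')
Step 3: FYBEEBEEBEEB  (6 'E')
Step 4: FYBEEBEEBEEBEEB  (8 'E')
Step 5: FYBEEBEEBEEBEEBEEB  (10 'E')
Step 6: FYBEEBEEBEEBEEBEEBEEB  (12 'E')
Step 7: FYBEEBEEBEEBEEBEEBEEBEEB  (14 'E')

Answer: 14


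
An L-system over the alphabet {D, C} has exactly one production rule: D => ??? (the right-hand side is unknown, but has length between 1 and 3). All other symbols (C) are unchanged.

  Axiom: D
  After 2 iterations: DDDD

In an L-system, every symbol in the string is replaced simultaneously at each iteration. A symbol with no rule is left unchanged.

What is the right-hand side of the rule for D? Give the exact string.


Answer: DD

Derivation:
Trying D => DD:
  Step 0: D
  Step 1: DD
  Step 2: DDDD
Matches the given result.


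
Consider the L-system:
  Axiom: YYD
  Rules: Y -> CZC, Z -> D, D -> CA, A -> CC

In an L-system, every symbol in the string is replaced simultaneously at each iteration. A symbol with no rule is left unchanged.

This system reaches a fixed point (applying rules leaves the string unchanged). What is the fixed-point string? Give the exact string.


Step 0: YYD
Step 1: CZCCZCCA
Step 2: CDCCDCCCC
Step 3: CCACCCACCCC
Step 4: CCCCCCCCCCCCC
Step 5: CCCCCCCCCCCCC  (unchanged — fixed point at step 4)

Answer: CCCCCCCCCCCCC


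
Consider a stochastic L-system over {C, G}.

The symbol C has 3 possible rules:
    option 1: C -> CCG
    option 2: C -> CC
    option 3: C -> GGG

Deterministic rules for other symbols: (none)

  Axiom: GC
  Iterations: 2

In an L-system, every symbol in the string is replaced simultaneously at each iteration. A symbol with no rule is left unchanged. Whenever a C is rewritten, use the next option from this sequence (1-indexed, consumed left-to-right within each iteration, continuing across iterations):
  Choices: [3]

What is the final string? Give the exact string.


Step 0: GC
Step 1: GGGG  (used choices [3])
Step 2: GGGG  (used choices [])

Answer: GGGG


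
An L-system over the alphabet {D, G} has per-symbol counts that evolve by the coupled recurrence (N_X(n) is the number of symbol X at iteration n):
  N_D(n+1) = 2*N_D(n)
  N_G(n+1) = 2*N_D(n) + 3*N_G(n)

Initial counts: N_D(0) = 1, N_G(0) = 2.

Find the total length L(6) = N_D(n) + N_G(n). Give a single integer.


Answer: 2852

Derivation:
Step 0: N_D=1, N_G=2, L=3
Step 1: N_D=2, N_G=8, L=10
Step 2: N_D=4, N_G=28, L=32
Step 3: N_D=8, N_G=92, L=100
Step 4: N_D=16, N_G=292, L=308
Step 5: N_D=32, N_G=908, L=940
Step 6: N_D=64, N_G=2788, L=2852


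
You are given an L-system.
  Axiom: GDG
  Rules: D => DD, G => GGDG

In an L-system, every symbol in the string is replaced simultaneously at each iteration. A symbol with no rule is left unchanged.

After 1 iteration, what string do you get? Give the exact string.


Step 0: GDG
Step 1: GGDGDDGGDG

Answer: GGDGDDGGDG


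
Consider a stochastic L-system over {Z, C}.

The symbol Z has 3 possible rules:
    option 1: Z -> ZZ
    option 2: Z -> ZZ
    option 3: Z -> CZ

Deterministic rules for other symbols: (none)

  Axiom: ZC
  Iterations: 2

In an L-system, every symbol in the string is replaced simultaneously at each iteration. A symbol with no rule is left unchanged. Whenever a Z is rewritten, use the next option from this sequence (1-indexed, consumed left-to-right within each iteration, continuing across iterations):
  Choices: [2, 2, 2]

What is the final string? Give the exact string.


Answer: ZZZZC

Derivation:
Step 0: ZC
Step 1: ZZC  (used choices [2])
Step 2: ZZZZC  (used choices [2, 2])


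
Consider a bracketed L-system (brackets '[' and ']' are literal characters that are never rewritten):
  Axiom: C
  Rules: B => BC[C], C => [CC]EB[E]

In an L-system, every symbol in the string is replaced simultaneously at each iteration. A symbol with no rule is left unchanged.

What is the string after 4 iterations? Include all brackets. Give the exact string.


Step 0: C
Step 1: [CC]EB[E]
Step 2: [[CC]EB[E][CC]EB[E]]EBC[C][E]
Step 3: [[[CC]EB[E][CC]EB[E]]EBC[C][E][[CC]EB[E][CC]EB[E]]EBC[C][E]]EBC[C][CC]EB[E][[CC]EB[E]][E]
Step 4: [[[[CC]EB[E][CC]EB[E]]EBC[C][E][[CC]EB[E][CC]EB[E]]EBC[C][E]]EBC[C][CC]EB[E][[CC]EB[E]][E][[[CC]EB[E][CC]EB[E]]EBC[C][E][[CC]EB[E][CC]EB[E]]EBC[C][E]]EBC[C][CC]EB[E][[CC]EB[E]][E]]EBC[C][CC]EB[E][[CC]EB[E]][[CC]EB[E][CC]EB[E]]EBC[C][E][[[CC]EB[E][CC]EB[E]]EBC[C][E]][E]

Answer: [[[[CC]EB[E][CC]EB[E]]EBC[C][E][[CC]EB[E][CC]EB[E]]EBC[C][E]]EBC[C][CC]EB[E][[CC]EB[E]][E][[[CC]EB[E][CC]EB[E]]EBC[C][E][[CC]EB[E][CC]EB[E]]EBC[C][E]]EBC[C][CC]EB[E][[CC]EB[E]][E]]EBC[C][CC]EB[E][[CC]EB[E]][[CC]EB[E][CC]EB[E]]EBC[C][E][[[CC]EB[E][CC]EB[E]]EBC[C][E]][E]


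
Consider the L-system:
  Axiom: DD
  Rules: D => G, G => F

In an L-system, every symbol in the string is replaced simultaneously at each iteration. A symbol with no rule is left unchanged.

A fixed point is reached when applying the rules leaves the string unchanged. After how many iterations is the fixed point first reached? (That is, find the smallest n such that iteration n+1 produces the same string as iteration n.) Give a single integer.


Answer: 2

Derivation:
Step 0: DD
Step 1: GG
Step 2: FF
Step 3: FF  (unchanged — fixed point at step 2)


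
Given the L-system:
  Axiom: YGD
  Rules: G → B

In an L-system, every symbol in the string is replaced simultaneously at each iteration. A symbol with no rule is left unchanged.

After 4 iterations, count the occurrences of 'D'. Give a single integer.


Step 0: YGD  (1 'D')
Step 1: YBD  (1 'D')
Step 2: YBD  (1 'D')
Step 3: YBD  (1 'D')
Step 4: YBD  (1 'D')

Answer: 1


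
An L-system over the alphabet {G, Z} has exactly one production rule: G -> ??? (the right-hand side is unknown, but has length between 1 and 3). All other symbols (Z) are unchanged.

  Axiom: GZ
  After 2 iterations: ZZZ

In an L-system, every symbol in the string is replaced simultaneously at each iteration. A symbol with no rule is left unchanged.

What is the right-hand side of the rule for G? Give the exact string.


Trying G -> ZZ:
  Step 0: GZ
  Step 1: ZZZ
  Step 2: ZZZ
Matches the given result.

Answer: ZZ


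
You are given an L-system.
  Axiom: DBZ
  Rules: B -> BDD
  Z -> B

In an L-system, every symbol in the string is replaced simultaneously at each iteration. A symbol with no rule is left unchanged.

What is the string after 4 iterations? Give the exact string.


Step 0: DBZ
Step 1: DBDDB
Step 2: DBDDDDBDD
Step 3: DBDDDDDDBDDDD
Step 4: DBDDDDDDDDBDDDDDD

Answer: DBDDDDDDDDBDDDDDD


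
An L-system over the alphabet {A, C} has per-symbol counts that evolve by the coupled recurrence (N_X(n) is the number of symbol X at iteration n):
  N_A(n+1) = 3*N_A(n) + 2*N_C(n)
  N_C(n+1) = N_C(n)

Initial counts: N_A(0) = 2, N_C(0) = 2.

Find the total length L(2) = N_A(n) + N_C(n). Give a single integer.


Step 0: N_A=2, N_C=2, L=4
Step 1: N_A=10, N_C=2, L=12
Step 2: N_A=34, N_C=2, L=36

Answer: 36


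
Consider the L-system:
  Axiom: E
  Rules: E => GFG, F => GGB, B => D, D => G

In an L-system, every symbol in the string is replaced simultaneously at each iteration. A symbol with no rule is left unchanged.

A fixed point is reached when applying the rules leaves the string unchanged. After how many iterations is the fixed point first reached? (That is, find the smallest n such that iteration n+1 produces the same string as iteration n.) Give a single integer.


Answer: 4

Derivation:
Step 0: E
Step 1: GFG
Step 2: GGGBG
Step 3: GGGDG
Step 4: GGGGG
Step 5: GGGGG  (unchanged — fixed point at step 4)


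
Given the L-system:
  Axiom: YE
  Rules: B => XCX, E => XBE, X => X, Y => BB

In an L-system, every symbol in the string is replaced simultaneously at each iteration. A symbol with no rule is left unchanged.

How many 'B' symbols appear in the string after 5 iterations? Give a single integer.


Answer: 1

Derivation:
Step 0: YE  (0 'B')
Step 1: BBXBE  (3 'B')
Step 2: XCXXCXXXCXXBE  (1 'B')
Step 3: XCXXCXXXCXXXCXXBE  (1 'B')
Step 4: XCXXCXXXCXXXCXXXCXXBE  (1 'B')
Step 5: XCXXCXXXCXXXCXXXCXXXCXXBE  (1 'B')


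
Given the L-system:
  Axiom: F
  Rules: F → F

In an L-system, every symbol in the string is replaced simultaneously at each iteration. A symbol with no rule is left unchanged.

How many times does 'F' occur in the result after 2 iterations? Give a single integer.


Answer: 1

Derivation:
Step 0: F  (1 'F')
Step 1: F  (1 'F')
Step 2: F  (1 'F')


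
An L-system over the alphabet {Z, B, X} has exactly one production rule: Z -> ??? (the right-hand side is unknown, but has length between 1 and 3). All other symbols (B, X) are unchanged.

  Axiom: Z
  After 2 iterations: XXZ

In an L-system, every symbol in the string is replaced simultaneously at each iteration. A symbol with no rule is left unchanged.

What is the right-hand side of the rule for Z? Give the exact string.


Answer: XZ

Derivation:
Trying Z -> XZ:
  Step 0: Z
  Step 1: XZ
  Step 2: XXZ
Matches the given result.


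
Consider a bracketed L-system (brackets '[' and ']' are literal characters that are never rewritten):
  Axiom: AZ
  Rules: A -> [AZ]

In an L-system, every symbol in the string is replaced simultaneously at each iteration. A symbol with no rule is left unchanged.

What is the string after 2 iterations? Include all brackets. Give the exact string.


Step 0: AZ
Step 1: [AZ]Z
Step 2: [[AZ]Z]Z

Answer: [[AZ]Z]Z


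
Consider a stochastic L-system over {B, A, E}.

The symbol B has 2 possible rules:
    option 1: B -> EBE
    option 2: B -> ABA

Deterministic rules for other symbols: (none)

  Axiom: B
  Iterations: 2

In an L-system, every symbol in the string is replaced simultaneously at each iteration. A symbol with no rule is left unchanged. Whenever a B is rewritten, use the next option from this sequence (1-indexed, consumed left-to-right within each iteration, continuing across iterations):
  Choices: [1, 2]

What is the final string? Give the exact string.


Answer: EABAE

Derivation:
Step 0: B
Step 1: EBE  (used choices [1])
Step 2: EABAE  (used choices [2])


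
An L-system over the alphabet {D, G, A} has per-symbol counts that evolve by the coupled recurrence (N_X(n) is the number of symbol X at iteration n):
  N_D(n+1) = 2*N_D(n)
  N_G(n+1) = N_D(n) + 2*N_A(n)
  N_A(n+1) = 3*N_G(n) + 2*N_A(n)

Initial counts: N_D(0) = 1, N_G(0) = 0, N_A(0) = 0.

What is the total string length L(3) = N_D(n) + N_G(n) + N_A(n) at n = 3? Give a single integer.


Answer: 30

Derivation:
Step 0: N_D=1, N_G=0, N_A=0, L=1
Step 1: N_D=2, N_G=1, N_A=0, L=3
Step 2: N_D=4, N_G=2, N_A=3, L=9
Step 3: N_D=8, N_G=10, N_A=12, L=30


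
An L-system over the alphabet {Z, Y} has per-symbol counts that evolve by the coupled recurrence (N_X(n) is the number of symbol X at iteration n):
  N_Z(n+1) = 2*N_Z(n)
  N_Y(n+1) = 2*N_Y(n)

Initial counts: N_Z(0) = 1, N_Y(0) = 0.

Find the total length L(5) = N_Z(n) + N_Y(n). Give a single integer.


Step 0: N_Z=1, N_Y=0, L=1
Step 1: N_Z=2, N_Y=0, L=2
Step 2: N_Z=4, N_Y=0, L=4
Step 3: N_Z=8, N_Y=0, L=8
Step 4: N_Z=16, N_Y=0, L=16
Step 5: N_Z=32, N_Y=0, L=32

Answer: 32


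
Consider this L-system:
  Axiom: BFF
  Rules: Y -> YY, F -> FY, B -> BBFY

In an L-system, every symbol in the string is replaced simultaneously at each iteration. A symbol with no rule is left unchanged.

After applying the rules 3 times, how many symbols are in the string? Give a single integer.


Step 0: length = 3
Step 1: length = 8
Step 2: length = 20
Step 3: length = 48

Answer: 48


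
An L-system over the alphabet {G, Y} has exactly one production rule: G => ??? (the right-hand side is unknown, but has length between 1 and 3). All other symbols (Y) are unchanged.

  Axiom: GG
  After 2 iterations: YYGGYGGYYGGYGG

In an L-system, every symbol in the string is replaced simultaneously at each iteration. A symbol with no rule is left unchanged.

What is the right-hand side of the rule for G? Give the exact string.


Answer: YGG

Derivation:
Trying G => YGG:
  Step 0: GG
  Step 1: YGGYGG
  Step 2: YYGGYGGYYGGYGG
Matches the given result.


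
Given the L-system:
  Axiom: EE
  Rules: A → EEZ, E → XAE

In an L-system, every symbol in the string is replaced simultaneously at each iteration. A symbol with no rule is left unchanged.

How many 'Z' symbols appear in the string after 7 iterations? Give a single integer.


Step 0: EE  (0 'Z')
Step 1: XAEXAE  (0 'Z')
Step 2: XEEZXAEXEEZXAE  (2 'Z')
Step 3: XXAEXAEZXEEZXAEXXAEXAEZXEEZXAE  (4 'Z')
Step 4: XXEEZXAEXEEZXAEZXXAEXAEZXEEZXAEXXEEZXAEXEEZXAEZXXAEXAEZXEEZXAE  (10 'Z')
Step 5: XXXAEXAEZXEEZXAEXXAEXAEZXEEZXAEZXXEEZXAEXEEZXAEZXXAEXAEZXEEZXAEXXXAEXAEZXEEZXAEXXAEXAEZXEEZXAEZXXEEZXAEXEEZXAEZXXAEXAEZXEEZXAE  (20 'Z')
Step 6: XXXEEZXAEXEEZXAEZXXAEXAEZXEEZXAEXXEEZXAEXEEZXAEZXXAEXAEZXEEZXAEZXXXAEXAEZXEEZXAEXXAEXAEZXEEZXAEZXXEEZXAEXEEZXAEZXXAEXAEZXEEZXAEXXXEEZXAEXEEZXAEZXXAEXAEZXEEZXAEXXEEZXAEXEEZXAEZXXAEXAEZXEEZXAEZXXXAEXAEZXEEZXAEXXAEXAEZXEEZXAEZXXEEZXAEXEEZXAEZXXAEXAEZXEEZXAE  (42 'Z')
Step 7: XXXXAEXAEZXEEZXAEXXAEXAEZXEEZXAEZXXEEZXAEXEEZXAEZXXAEXAEZXEEZXAEXXXAEXAEZXEEZXAEXXAEXAEZXEEZXAEZXXEEZXAEXEEZXAEZXXAEXAEZXEEZXAEZXXXEEZXAEXEEZXAEZXXAEXAEZXEEZXAEXXEEZXAEXEEZXAEZXXAEXAEZXEEZXAEZXXXAEXAEZXEEZXAEXXAEXAEZXEEZXAEZXXEEZXAEXEEZXAEZXXAEXAEZXEEZXAEXXXXAEXAEZXEEZXAEXXAEXAEZXEEZXAEZXXEEZXAEXEEZXAEZXXAEXAEZXEEZXAEXXXAEXAEZXEEZXAEXXAEXAEZXEEZXAEZXXEEZXAEXEEZXAEZXXAEXAEZXEEZXAEZXXXEEZXAEXEEZXAEZXXAEXAEZXEEZXAEXXEEZXAEXEEZXAEZXXAEXAEZXEEZXAEZXXXAEXAEZXEEZXAEXXAEXAEZXEEZXAEZXXEEZXAEXEEZXAEZXXAEXAEZXEEZXAE  (84 'Z')

Answer: 84


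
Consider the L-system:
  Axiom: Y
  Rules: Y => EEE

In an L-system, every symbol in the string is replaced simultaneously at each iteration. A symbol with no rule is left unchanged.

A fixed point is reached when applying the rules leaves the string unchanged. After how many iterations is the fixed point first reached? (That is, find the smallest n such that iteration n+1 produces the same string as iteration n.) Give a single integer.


Step 0: Y
Step 1: EEE
Step 2: EEE  (unchanged — fixed point at step 1)

Answer: 1


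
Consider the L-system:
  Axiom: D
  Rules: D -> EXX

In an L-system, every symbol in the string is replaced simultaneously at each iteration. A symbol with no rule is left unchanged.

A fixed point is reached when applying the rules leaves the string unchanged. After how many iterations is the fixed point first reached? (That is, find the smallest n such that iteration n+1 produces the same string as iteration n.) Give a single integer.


Step 0: D
Step 1: EXX
Step 2: EXX  (unchanged — fixed point at step 1)

Answer: 1


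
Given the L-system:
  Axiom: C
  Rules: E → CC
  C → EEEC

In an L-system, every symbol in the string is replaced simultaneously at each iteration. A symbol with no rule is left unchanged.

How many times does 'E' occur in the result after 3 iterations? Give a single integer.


Answer: 21

Derivation:
Step 0: C  (0 'E')
Step 1: EEEC  (3 'E')
Step 2: CCCCCCEEEC  (3 'E')
Step 3: EEECEEECEEECEEECEEECEEECCCCCCCEEEC  (21 'E')


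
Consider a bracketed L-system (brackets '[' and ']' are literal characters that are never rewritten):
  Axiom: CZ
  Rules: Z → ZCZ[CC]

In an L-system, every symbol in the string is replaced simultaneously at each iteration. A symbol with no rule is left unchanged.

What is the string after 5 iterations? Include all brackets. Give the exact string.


Step 0: CZ
Step 1: CZCZ[CC]
Step 2: CZCZ[CC]CZCZ[CC][CC]
Step 3: CZCZ[CC]CZCZ[CC][CC]CZCZ[CC]CZCZ[CC][CC][CC]
Step 4: CZCZ[CC]CZCZ[CC][CC]CZCZ[CC]CZCZ[CC][CC][CC]CZCZ[CC]CZCZ[CC][CC]CZCZ[CC]CZCZ[CC][CC][CC][CC]
Step 5: CZCZ[CC]CZCZ[CC][CC]CZCZ[CC]CZCZ[CC][CC][CC]CZCZ[CC]CZCZ[CC][CC]CZCZ[CC]CZCZ[CC][CC][CC][CC]CZCZ[CC]CZCZ[CC][CC]CZCZ[CC]CZCZ[CC][CC][CC]CZCZ[CC]CZCZ[CC][CC]CZCZ[CC]CZCZ[CC][CC][CC][CC][CC]

Answer: CZCZ[CC]CZCZ[CC][CC]CZCZ[CC]CZCZ[CC][CC][CC]CZCZ[CC]CZCZ[CC][CC]CZCZ[CC]CZCZ[CC][CC][CC][CC]CZCZ[CC]CZCZ[CC][CC]CZCZ[CC]CZCZ[CC][CC][CC]CZCZ[CC]CZCZ[CC][CC]CZCZ[CC]CZCZ[CC][CC][CC][CC][CC]


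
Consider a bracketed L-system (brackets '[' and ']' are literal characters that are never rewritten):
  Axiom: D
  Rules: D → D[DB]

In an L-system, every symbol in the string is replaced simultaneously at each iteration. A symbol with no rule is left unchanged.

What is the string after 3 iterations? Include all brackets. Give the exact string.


Answer: D[DB][D[DB]B][D[DB][D[DB]B]B]

Derivation:
Step 0: D
Step 1: D[DB]
Step 2: D[DB][D[DB]B]
Step 3: D[DB][D[DB]B][D[DB][D[DB]B]B]


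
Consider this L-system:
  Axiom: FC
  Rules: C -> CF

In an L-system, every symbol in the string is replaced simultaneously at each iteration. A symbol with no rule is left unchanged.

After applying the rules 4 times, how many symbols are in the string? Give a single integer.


Answer: 6

Derivation:
Step 0: length = 2
Step 1: length = 3
Step 2: length = 4
Step 3: length = 5
Step 4: length = 6


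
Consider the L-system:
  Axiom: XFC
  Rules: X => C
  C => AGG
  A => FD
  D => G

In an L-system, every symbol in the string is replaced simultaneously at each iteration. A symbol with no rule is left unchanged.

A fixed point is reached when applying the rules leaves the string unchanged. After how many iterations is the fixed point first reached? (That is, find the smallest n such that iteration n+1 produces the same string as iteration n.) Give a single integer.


Answer: 4

Derivation:
Step 0: XFC
Step 1: CFAGG
Step 2: AGGFFDGG
Step 3: FDGGFFGGG
Step 4: FGGGFFGGG
Step 5: FGGGFFGGG  (unchanged — fixed point at step 4)


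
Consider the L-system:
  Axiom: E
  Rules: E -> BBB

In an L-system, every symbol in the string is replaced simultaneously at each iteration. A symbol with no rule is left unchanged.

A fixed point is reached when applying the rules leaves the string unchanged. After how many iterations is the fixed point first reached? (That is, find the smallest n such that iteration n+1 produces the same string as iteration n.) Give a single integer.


Step 0: E
Step 1: BBB
Step 2: BBB  (unchanged — fixed point at step 1)

Answer: 1


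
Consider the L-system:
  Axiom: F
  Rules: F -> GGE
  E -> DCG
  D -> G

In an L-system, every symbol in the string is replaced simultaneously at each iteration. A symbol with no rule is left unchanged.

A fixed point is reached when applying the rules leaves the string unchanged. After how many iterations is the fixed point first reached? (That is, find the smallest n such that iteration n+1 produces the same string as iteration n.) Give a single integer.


Step 0: F
Step 1: GGE
Step 2: GGDCG
Step 3: GGGCG
Step 4: GGGCG  (unchanged — fixed point at step 3)

Answer: 3


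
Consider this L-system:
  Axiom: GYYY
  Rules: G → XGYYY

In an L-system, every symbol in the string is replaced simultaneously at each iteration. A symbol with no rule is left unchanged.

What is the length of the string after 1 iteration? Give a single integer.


Step 0: length = 4
Step 1: length = 8

Answer: 8


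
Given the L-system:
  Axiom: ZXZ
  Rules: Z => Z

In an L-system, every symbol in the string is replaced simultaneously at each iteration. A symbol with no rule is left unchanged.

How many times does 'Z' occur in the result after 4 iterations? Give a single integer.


Step 0: ZXZ  (2 'Z')
Step 1: ZXZ  (2 'Z')
Step 2: ZXZ  (2 'Z')
Step 3: ZXZ  (2 'Z')
Step 4: ZXZ  (2 'Z')

Answer: 2


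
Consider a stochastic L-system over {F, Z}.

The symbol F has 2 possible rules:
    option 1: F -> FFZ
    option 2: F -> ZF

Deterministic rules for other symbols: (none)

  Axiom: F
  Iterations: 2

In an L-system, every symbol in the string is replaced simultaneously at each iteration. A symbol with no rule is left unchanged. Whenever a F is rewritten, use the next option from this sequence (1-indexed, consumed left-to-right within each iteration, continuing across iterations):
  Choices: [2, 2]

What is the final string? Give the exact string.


Step 0: F
Step 1: ZF  (used choices [2])
Step 2: ZZF  (used choices [2])

Answer: ZZF


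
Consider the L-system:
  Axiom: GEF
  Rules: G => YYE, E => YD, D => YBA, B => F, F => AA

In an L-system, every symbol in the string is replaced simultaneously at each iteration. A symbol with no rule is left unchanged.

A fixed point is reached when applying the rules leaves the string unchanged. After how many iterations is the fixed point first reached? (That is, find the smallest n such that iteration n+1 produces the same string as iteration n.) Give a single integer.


Answer: 5

Derivation:
Step 0: GEF
Step 1: YYEYDAA
Step 2: YYYDYYBAAA
Step 3: YYYYBAYYFAAA
Step 4: YYYYFAYYAAAAA
Step 5: YYYYAAAYYAAAAA
Step 6: YYYYAAAYYAAAAA  (unchanged — fixed point at step 5)
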